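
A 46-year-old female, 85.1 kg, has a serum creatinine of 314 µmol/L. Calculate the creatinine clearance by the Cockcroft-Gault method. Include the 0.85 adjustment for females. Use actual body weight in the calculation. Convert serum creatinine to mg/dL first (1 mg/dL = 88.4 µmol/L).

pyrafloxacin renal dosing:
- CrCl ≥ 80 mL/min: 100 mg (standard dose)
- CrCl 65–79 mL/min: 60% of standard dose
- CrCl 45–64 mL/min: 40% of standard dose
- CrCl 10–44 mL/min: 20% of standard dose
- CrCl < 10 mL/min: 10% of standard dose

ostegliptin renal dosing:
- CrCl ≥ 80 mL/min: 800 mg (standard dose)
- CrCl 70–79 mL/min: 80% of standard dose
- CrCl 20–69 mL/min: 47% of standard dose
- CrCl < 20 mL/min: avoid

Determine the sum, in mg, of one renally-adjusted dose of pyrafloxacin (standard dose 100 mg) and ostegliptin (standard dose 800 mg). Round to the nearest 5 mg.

SCr = 314 / 88.4 = 3.552 mg/dL
CrCl = (140 − 46) × 85.1 / (72 × 3.552) × 0.85 = 7999.4 / 255.74 × 0.85 ≈ 26.6 mL/min
CrCl ≈ 27 mL/min.
pyrafloxacin: 10–44 mL/min → 20% of 100 mg = 20 mg.
ostegliptin: 20–69 mL/min → 47% of 800 mg = 376 mg.
Total = 20 + 376 = 396 mg.

395 mg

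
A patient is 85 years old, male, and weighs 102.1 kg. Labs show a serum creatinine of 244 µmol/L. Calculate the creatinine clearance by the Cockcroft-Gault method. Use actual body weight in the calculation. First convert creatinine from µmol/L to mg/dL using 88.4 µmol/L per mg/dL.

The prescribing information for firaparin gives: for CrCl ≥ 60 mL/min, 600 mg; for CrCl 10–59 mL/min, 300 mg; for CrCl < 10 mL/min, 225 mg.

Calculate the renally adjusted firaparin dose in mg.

SCr = 244 / 88.4 = 2.76 mg/dL
CrCl = (140 − 85) × 102.1 / (72 × 2.76) = 5615.5 / 198.72 ≈ 28.3 mL/min
CrCl ≈ 28 mL/min → bracket 10–59 mL/min.
Dose for this bracket: 300 mg.

300 mg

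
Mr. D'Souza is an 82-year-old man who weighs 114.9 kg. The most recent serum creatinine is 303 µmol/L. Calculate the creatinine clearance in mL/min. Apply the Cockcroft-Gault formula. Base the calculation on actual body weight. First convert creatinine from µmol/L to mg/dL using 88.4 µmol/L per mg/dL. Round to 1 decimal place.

SCr = 303 / 88.4 = 3.428 mg/dL
CrCl = (140 − 82) × 114.9 / (72 × 3.428) = 6664.2 / 246.82 ≈ 27.0 mL/min

27.0 mL/min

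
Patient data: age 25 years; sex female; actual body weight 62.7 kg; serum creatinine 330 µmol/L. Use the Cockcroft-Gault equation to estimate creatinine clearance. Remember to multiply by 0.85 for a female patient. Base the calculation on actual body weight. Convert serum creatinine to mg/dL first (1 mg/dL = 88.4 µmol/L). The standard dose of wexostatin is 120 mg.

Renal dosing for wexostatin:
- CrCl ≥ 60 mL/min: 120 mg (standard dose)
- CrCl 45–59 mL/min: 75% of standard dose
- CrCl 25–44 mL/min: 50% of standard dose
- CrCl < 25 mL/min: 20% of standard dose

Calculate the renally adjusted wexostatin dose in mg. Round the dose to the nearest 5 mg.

SCr = 330 / 88.4 = 3.733 mg/dL
CrCl = (140 − 25) × 62.7 / (72 × 3.733) × 0.85 = 7210.5 / 268.78 × 0.85 ≈ 22.8 mL/min
CrCl ≈ 23 mL/min → bracket < 25 mL/min.
20% of 120 mg = 24 mg → 25 mg

25 mg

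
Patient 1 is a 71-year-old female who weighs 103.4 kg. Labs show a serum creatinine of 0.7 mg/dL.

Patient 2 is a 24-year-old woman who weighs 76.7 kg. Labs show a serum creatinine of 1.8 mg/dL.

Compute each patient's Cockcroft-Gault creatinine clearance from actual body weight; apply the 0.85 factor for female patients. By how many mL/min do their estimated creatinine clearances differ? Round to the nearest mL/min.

62 mL/min

Patient 1: CrCl = (140 − 71) × 103.4 / (72 × 0.7) × 0.85 = 7134.6 / 50.40 × 0.85 ≈ 120.3 mL/min
Patient 2: CrCl = (140 − 24) × 76.7 / (72 × 1.8) × 0.85 = 8897.2 / 129.60 × 0.85 ≈ 58.4 mL/min
|120.3 − 58.4| = 61.9 mL/min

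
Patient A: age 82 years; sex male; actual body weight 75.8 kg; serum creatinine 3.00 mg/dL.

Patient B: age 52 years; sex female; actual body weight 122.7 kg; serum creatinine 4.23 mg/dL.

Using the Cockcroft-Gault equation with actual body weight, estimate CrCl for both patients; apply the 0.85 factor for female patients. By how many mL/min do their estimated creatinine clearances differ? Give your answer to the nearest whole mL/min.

10 mL/min

Patient A: CrCl = (140 − 82) × 75.8 / (72 × 3) = 4396.4 / 216.00 ≈ 20.4 mL/min
Patient B: CrCl = (140 − 52) × 122.7 / (72 × 4.23) × 0.85 = 10797.6 / 304.56 × 0.85 ≈ 30.1 mL/min
|20.4 − 30.1| = 9.7 mL/min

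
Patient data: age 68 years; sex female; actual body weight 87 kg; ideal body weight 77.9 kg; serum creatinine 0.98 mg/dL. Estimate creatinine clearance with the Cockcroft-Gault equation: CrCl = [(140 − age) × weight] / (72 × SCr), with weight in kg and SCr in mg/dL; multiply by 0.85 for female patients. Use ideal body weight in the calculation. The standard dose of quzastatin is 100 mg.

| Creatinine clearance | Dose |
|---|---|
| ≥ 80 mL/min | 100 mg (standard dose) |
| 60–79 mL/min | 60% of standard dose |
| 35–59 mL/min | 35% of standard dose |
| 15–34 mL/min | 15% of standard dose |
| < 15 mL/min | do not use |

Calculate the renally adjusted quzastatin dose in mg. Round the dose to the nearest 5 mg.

CrCl = (140 − 68) × 77.9 / (72 × 0.98) × 0.85 = 5608.8 / 70.56 × 0.85 ≈ 67.6 mL/min
CrCl ≈ 68 mL/min → bracket 60–79 mL/min.
60% of 100 mg = 60 mg

60 mg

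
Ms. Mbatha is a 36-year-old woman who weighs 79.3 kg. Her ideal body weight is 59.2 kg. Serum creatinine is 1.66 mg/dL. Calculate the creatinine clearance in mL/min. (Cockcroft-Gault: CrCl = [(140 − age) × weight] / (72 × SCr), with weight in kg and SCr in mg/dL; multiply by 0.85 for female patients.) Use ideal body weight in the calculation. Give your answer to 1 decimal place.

43.8 mL/min

CrCl = (140 − 36) × 59.2 / (72 × 1.66) × 0.85 = 6156.8 / 119.52 × 0.85 ≈ 43.8 mL/min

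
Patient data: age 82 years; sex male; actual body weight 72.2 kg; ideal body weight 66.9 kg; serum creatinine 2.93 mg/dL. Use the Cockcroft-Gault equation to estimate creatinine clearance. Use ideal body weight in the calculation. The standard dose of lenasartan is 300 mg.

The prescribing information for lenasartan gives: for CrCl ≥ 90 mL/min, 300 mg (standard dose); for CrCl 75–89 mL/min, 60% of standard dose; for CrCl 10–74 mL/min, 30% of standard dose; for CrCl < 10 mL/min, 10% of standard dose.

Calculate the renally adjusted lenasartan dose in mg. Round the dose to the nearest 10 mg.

90 mg

CrCl = (140 − 82) × 66.9 / (72 × 2.93) = 3880.2 / 210.96 ≈ 18.4 mL/min
CrCl ≈ 18 mL/min → bracket 10–74 mL/min.
30% of 300 mg = 90 mg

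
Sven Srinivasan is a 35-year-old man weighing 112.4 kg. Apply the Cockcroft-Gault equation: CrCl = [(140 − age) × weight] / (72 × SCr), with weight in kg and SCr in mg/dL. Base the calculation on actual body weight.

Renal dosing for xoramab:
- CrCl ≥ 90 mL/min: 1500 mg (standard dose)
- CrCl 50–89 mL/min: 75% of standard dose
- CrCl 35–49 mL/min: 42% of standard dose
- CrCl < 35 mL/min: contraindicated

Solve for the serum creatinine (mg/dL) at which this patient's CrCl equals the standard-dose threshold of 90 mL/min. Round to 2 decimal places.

1.82 mg/dL

Standard dose requires CrCl ≥ 90 mL/min.
Set (140 − 35) × 112.4 / (72 × SCr) = 90
SCr = (140 − 35) × 112.4 / (72 × 90) = 1.821 mg/dL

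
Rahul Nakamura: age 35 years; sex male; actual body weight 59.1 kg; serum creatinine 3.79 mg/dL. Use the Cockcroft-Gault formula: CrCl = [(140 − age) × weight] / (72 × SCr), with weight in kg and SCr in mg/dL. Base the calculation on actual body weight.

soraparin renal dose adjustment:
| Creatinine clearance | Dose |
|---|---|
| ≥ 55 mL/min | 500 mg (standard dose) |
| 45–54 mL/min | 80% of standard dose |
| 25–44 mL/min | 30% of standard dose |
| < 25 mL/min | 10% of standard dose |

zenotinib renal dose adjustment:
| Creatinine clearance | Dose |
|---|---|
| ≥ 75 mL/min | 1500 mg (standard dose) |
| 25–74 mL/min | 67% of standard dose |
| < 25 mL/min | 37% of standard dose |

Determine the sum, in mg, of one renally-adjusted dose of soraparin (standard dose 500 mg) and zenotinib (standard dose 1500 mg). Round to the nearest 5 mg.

CrCl = (140 − 35) × 59.1 / (72 × 3.79) = 6205.5 / 272.88 ≈ 22.7 mL/min
CrCl ≈ 23 mL/min.
soraparin: < 25 mL/min → 10% of 500 mg = 50 mg.
zenotinib: < 25 mL/min → 37% of 1500 mg = 555 mg.
Total = 50 + 555 = 605 mg.

605 mg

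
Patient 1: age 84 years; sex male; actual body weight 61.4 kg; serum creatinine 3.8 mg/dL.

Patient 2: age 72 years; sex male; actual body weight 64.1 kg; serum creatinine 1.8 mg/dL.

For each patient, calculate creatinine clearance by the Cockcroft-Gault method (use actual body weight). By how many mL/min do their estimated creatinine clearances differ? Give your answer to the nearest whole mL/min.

Patient 1: CrCl = (140 − 84) × 61.4 / (72 × 3.8) = 3438.4 / 273.60 ≈ 12.6 mL/min
Patient 2: CrCl = (140 − 72) × 64.1 / (72 × 1.8) = 4358.8 / 129.60 ≈ 33.6 mL/min
|12.6 − 33.6| = 21.0 mL/min

21 mL/min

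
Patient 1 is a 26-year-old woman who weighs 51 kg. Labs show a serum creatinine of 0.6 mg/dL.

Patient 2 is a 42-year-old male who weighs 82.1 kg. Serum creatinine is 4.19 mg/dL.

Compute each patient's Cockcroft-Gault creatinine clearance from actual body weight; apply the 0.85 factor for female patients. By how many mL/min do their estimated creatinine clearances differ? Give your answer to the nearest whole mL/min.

Patient 1: CrCl = (140 − 26) × 51 / (72 × 0.6) × 0.85 = 5814.0 / 43.20 × 0.85 ≈ 114.4 mL/min
Patient 2: CrCl = (140 − 42) × 82.1 / (72 × 4.19) = 8045.8 / 301.68 ≈ 26.7 mL/min
|114.4 − 26.7| = 87.7 mL/min

88 mL/min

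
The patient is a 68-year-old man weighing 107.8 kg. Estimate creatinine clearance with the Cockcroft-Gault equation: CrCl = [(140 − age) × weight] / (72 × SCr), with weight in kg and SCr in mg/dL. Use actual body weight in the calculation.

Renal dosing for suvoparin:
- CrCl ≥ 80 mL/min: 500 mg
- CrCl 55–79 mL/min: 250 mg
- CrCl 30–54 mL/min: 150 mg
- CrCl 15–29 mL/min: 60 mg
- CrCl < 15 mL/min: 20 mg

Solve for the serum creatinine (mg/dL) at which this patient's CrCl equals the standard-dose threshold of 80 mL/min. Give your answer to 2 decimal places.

1.35 mg/dL

Standard dose requires CrCl ≥ 80 mL/min.
Set (140 − 68) × 107.8 / (72 × SCr) = 80
SCr = (140 − 68) × 107.8 / (72 × 80) = 1.347 mg/dL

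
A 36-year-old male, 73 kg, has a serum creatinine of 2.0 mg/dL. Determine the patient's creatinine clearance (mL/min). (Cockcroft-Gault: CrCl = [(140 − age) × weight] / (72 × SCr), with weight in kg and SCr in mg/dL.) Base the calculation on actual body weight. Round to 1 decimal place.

52.7 mL/min

CrCl = (140 − 36) × 73 / (72 × 2) = 7592.0 / 144.00 ≈ 52.7 mL/min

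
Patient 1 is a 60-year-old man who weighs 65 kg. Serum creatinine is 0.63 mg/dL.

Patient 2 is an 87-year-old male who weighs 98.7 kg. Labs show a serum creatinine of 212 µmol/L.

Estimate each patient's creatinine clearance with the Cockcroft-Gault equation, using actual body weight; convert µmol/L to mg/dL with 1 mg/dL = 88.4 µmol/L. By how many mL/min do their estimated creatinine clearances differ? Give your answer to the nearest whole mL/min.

84 mL/min

Patient 1: CrCl = (140 − 60) × 65 / (72 × 0.63) = 5200.0 / 45.36 ≈ 114.6 mL/min
Patient 2: SCr = 212 / 88.4 = 2.398 mg/dL
Patient 2: CrCl = (140 − 87) × 98.7 / (72 × 2.398) = 5231.1 / 172.66 ≈ 30.3 mL/min
|114.6 − 30.3| = 84.3 mL/min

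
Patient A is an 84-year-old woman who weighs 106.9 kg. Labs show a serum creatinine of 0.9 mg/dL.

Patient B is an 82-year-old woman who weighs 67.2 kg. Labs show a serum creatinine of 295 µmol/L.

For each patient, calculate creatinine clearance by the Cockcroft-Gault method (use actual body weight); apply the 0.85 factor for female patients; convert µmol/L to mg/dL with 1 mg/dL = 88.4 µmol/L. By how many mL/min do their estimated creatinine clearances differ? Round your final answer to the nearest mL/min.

65 mL/min

Patient A: CrCl = (140 − 84) × 106.9 / (72 × 0.9) × 0.85 = 5986.4 / 64.80 × 0.85 ≈ 78.5 mL/min
Patient B: SCr = 295 / 88.4 = 3.337 mg/dL
Patient B: CrCl = (140 − 82) × 67.2 / (72 × 3.337) × 0.85 = 3897.6 / 240.26 × 0.85 ≈ 13.8 mL/min
|78.5 − 13.8| = 64.7 mL/min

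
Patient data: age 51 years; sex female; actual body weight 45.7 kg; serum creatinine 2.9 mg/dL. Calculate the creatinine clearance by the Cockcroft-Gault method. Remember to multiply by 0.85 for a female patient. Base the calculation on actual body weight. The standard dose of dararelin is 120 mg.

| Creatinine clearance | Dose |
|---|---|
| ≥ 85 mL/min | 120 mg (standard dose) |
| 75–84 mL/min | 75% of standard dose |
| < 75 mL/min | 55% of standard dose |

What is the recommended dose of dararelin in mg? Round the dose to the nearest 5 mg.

65 mg

CrCl = (140 − 51) × 45.7 / (72 × 2.9) × 0.85 = 4067.3 / 208.80 × 0.85 ≈ 16.6 mL/min
CrCl ≈ 17 mL/min → bracket < 75 mL/min.
55% of 120 mg = 66 mg → 65 mg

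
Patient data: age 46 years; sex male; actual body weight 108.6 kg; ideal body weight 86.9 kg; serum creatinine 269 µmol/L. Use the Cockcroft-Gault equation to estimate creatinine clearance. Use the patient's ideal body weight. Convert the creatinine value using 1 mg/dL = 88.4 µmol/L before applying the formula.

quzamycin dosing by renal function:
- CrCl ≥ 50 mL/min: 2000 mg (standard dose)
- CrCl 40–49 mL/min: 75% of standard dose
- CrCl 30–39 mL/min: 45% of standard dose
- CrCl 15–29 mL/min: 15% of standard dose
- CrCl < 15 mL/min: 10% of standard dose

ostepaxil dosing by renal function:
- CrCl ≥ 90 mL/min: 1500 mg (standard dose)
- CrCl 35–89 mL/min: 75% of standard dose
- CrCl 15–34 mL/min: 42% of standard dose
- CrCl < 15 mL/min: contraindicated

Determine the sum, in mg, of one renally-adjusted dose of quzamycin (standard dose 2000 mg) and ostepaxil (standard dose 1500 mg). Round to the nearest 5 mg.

SCr = 269 / 88.4 = 3.043 mg/dL
CrCl = (140 − 46) × 86.9 / (72 × 3.043) = 8168.6 / 219.10 ≈ 37.3 mL/min
CrCl ≈ 37 mL/min.
quzamycin: 30–39 mL/min → 45% of 2000 mg = 900 mg.
ostepaxil: 35–89 mL/min → 75% of 1500 mg = 1125 mg.
Total = 900 + 1125 = 2025 mg.

2025 mg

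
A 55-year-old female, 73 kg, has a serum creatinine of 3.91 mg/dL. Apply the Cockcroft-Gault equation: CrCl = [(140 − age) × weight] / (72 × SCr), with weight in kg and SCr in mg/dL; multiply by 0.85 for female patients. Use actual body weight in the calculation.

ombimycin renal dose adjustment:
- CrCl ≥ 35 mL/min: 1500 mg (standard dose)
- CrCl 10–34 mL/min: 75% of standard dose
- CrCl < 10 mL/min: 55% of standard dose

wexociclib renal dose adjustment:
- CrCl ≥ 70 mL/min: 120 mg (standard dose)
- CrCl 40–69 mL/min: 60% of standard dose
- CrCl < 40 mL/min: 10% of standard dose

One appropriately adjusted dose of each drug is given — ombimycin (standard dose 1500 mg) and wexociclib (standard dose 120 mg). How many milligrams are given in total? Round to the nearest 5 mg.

CrCl = (140 − 55) × 73 / (72 × 3.91) × 0.85 = 6205.0 / 281.52 × 0.85 ≈ 18.7 mL/min
CrCl ≈ 19 mL/min.
ombimycin: 10–34 mL/min → 75% of 1500 mg = 1125 mg.
wexociclib: < 40 mL/min → 10% of 120 mg = 12 mg.
Total = 1125 + 12 = 1137 mg.

1135 mg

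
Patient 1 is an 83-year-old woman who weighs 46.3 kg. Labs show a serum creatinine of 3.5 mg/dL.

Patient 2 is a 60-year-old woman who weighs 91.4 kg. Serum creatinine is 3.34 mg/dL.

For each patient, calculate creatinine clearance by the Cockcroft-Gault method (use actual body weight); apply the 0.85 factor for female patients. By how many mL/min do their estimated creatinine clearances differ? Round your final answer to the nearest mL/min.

Patient 1: CrCl = (140 − 83) × 46.3 / (72 × 3.5) × 0.85 = 2639.1 / 252.00 × 0.85 ≈ 8.9 mL/min
Patient 2: CrCl = (140 − 60) × 91.4 / (72 × 3.34) × 0.85 = 7312.0 / 240.48 × 0.85 ≈ 25.8 mL/min
|8.9 − 25.8| = 16.9 mL/min

17 mL/min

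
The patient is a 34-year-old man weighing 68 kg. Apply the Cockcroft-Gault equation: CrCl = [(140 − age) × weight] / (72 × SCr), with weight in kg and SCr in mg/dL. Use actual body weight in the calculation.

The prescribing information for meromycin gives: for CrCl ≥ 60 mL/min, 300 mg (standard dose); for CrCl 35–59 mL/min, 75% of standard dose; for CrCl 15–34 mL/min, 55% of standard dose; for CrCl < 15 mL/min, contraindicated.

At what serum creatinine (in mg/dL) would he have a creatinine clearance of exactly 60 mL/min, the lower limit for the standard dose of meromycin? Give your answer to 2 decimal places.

Standard dose requires CrCl ≥ 60 mL/min.
Set (140 − 34) × 68 / (72 × SCr) = 60
SCr = (140 − 34) × 68 / (72 × 60) = 1.669 mg/dL

1.67 mg/dL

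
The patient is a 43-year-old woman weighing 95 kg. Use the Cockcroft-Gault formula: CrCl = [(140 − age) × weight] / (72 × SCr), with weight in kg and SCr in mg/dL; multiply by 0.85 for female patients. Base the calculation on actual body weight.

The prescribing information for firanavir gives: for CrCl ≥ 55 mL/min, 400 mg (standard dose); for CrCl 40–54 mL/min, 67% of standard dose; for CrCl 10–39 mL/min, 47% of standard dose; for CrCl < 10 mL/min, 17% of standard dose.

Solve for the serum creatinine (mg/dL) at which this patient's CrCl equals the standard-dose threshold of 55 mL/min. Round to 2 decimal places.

1.98 mg/dL

Standard dose requires CrCl ≥ 55 mL/min.
Set (140 − 43) × 95 × 0.85 / (72 × SCr) = 55
SCr = (140 − 43) × 95 × 0.85 / (72 × 55) = 1.978 mg/dL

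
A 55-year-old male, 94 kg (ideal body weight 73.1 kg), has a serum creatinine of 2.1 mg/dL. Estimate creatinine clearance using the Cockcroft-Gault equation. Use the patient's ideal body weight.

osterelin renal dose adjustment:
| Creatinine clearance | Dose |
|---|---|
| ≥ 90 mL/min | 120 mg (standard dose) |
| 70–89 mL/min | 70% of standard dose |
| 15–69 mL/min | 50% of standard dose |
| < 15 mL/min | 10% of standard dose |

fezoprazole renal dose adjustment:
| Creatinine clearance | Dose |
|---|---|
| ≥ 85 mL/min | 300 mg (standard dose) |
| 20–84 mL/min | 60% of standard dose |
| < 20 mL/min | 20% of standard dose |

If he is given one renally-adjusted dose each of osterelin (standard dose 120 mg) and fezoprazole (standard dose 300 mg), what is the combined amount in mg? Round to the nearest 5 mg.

CrCl = (140 − 55) × 73.1 / (72 × 2.1) = 6213.5 / 151.20 ≈ 41.1 mL/min
CrCl ≈ 41 mL/min.
osterelin: 15–69 mL/min → 50% of 120 mg = 60 mg.
fezoprazole: 20–84 mL/min → 60% of 300 mg = 180 mg.
Total = 60 + 180 = 240 mg.

240 mg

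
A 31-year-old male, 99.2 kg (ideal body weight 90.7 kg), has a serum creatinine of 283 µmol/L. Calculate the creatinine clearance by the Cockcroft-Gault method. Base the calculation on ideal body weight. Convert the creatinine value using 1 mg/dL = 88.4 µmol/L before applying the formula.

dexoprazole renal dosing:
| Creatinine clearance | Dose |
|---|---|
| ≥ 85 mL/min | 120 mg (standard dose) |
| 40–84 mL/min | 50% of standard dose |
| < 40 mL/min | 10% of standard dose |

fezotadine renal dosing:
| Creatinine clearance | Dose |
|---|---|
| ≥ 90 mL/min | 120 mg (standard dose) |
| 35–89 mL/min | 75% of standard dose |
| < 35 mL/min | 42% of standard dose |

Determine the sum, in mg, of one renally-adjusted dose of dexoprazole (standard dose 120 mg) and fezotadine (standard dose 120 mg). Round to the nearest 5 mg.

150 mg

SCr = 283 / 88.4 = 3.201 mg/dL
CrCl = (140 − 31) × 90.7 / (72 × 3.201) = 9886.3 / 230.47 ≈ 42.9 mL/min
CrCl ≈ 43 mL/min.
dexoprazole: 40–84 mL/min → 50% of 120 mg = 60 mg.
fezotadine: 35–89 mL/min → 75% of 120 mg = 90 mg.
Total = 60 + 90 = 150 mg.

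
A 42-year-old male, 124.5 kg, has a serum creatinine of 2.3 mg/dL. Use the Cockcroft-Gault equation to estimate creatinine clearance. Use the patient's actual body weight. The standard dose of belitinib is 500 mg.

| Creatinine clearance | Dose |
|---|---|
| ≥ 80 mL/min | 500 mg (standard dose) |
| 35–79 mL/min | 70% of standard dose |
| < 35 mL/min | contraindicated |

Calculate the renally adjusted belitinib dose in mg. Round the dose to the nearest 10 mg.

CrCl = (140 − 42) × 124.5 / (72 × 2.3) = 12201.0 / 165.60 ≈ 73.7 mL/min
CrCl ≈ 74 mL/min → bracket 35–79 mL/min.
70% of 500 mg = 350 mg

350 mg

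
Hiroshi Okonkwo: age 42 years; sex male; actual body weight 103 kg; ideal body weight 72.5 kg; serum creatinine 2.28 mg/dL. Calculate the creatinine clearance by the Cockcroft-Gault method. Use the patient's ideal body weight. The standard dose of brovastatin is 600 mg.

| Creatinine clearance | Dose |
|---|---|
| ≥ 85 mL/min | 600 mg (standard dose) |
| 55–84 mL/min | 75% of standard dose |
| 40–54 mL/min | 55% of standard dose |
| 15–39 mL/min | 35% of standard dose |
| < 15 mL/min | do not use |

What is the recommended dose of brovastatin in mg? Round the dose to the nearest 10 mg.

330 mg

CrCl = (140 − 42) × 72.5 / (72 × 2.28) = 7105.0 / 164.16 ≈ 43.3 mL/min
CrCl ≈ 43 mL/min → bracket 40–54 mL/min.
55% of 600 mg = 330 mg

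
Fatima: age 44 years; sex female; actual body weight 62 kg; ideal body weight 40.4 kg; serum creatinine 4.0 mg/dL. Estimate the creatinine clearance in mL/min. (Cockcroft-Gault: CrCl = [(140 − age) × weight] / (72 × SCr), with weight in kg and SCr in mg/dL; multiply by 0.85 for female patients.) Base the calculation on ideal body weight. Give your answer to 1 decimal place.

11.4 mL/min

CrCl = (140 − 44) × 40.4 / (72 × 4) × 0.85 = 3878.4 / 288.00 × 0.85 ≈ 11.4 mL/min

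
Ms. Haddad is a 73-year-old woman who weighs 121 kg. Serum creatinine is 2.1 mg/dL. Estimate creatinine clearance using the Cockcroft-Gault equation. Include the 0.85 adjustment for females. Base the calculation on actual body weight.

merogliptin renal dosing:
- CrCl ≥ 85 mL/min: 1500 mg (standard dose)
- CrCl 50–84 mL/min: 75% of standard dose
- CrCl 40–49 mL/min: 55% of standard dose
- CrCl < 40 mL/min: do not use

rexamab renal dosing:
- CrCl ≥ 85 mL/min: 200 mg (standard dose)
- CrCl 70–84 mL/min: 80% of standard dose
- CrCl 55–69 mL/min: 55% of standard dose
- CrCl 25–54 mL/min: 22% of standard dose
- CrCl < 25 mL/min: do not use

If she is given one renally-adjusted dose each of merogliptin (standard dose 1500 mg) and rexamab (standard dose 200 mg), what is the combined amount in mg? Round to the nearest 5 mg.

870 mg

CrCl = (140 − 73) × 121 / (72 × 2.1) × 0.85 = 8107.0 / 151.20 × 0.85 ≈ 45.6 mL/min
CrCl ≈ 46 mL/min.
merogliptin: 40–49 mL/min → 55% of 1500 mg = 825 mg.
rexamab: 25–54 mL/min → 22% of 200 mg = 44 mg.
Total = 825 + 44 = 869 mg.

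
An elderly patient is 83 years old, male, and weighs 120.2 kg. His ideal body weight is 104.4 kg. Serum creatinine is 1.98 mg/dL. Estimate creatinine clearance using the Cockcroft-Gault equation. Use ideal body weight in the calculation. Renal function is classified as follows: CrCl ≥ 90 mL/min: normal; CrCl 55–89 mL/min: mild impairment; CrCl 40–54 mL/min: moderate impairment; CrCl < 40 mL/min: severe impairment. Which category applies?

moderate impairment

CrCl = (140 − 83) × 104.4 / (72 × 1.98) = 5950.8 / 142.56 ≈ 41.7 mL/min
42 mL/min falls in the 'moderate impairment' range.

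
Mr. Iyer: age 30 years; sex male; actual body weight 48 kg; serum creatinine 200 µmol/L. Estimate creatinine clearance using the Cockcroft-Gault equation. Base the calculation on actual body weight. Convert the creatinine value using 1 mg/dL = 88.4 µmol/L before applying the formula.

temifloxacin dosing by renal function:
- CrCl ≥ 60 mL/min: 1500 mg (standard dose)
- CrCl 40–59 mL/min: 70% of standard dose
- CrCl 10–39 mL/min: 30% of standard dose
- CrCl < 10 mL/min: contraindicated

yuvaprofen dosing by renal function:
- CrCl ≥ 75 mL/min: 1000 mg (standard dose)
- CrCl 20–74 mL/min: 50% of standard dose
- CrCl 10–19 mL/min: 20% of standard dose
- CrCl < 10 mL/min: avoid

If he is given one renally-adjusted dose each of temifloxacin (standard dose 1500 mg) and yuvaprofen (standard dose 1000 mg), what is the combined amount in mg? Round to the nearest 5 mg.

950 mg

SCr = 200 / 88.4 = 2.262 mg/dL
CrCl = (140 − 30) × 48 / (72 × 2.262) = 5280.0 / 162.86 ≈ 32.4 mL/min
CrCl ≈ 32 mL/min.
temifloxacin: 10–39 mL/min → 30% of 1500 mg = 450 mg.
yuvaprofen: 20–74 mL/min → 50% of 1000 mg = 500 mg.
Total = 450 + 500 = 950 mg.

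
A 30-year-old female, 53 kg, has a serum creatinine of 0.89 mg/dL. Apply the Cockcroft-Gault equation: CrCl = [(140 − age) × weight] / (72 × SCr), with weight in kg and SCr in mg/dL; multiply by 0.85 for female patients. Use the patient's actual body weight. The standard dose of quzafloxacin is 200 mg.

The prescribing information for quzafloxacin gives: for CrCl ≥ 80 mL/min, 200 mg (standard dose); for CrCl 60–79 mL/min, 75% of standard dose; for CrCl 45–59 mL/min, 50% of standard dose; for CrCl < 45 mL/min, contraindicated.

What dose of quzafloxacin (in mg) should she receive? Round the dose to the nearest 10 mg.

150 mg

CrCl = (140 − 30) × 53 / (72 × 0.89) × 0.85 = 5830.0 / 64.08 × 0.85 ≈ 77.3 mL/min
CrCl ≈ 77 mL/min → bracket 60–79 mL/min.
75% of 200 mg = 150 mg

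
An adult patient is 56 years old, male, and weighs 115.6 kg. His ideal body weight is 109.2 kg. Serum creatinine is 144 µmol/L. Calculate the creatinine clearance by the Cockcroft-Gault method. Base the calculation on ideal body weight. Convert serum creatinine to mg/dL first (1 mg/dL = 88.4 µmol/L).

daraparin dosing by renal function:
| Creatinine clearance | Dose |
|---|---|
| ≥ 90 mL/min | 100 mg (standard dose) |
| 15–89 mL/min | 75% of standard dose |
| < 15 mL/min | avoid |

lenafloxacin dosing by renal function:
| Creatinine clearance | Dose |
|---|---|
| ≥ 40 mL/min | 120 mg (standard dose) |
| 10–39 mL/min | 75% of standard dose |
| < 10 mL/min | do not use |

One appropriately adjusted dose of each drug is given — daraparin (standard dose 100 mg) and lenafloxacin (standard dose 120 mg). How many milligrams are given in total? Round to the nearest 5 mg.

SCr = 144 / 88.4 = 1.629 mg/dL
CrCl = (140 − 56) × 109.2 / (72 × 1.629) = 9172.8 / 117.29 ≈ 78.2 mL/min
CrCl ≈ 78 mL/min.
daraparin: 15–89 mL/min → 75% of 100 mg = 75 mg.
lenafloxacin: ≥ 40 mL/min → 100% of 120 mg = 120 mg.
Total = 75 + 120 = 195 mg.

195 mg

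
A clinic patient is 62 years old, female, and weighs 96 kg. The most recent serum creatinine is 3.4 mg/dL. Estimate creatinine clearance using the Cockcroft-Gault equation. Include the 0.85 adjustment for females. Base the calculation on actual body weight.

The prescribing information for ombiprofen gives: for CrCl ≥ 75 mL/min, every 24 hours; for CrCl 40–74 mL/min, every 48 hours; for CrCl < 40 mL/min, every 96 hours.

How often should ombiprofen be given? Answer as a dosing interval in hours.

every 96 hours

CrCl = (140 − 62) × 96 / (72 × 3.4) × 0.85 = 7488.0 / 244.80 × 0.85 ≈ 26.0 mL/min
CrCl ≈ 26 mL/min → bracket < 40 mL/min → every 96 hours.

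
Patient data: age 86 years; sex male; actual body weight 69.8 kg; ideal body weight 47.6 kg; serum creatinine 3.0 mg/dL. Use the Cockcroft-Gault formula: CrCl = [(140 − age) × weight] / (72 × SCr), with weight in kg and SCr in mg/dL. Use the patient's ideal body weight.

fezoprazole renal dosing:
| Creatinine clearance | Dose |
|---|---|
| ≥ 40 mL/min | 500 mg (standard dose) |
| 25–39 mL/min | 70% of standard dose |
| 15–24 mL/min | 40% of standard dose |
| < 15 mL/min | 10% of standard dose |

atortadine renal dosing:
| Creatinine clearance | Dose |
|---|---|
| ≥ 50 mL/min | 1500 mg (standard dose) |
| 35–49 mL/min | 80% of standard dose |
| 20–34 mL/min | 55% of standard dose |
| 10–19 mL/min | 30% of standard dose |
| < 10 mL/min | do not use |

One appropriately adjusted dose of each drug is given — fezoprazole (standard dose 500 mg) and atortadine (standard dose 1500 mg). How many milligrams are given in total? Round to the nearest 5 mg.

CrCl = (140 − 86) × 47.6 / (72 × 3) = 2570.4 / 216.00 ≈ 11.9 mL/min
CrCl ≈ 12 mL/min.
fezoprazole: < 15 mL/min → 10% of 500 mg = 50 mg.
atortadine: 10–19 mL/min → 30% of 1500 mg = 450 mg.
Total = 50 + 450 = 500 mg.

500 mg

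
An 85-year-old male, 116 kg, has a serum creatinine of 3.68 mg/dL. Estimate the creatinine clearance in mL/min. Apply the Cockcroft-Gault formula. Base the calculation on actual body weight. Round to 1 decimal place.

CrCl = (140 − 85) × 116 / (72 × 3.68) = 6380.0 / 264.96 ≈ 24.1 mL/min

24.1 mL/min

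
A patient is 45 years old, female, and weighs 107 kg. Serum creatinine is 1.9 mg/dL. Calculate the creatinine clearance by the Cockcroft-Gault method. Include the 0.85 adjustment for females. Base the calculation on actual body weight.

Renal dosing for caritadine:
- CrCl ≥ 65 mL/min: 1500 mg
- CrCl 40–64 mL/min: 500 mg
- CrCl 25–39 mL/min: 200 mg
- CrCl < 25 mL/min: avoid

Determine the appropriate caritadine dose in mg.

CrCl = (140 − 45) × 107 / (72 × 1.9) × 0.85 = 10165.0 / 136.80 × 0.85 ≈ 63.2 mL/min
CrCl ≈ 63 mL/min → bracket 40–64 mL/min.
Dose for this bracket: 500 mg.

500 mg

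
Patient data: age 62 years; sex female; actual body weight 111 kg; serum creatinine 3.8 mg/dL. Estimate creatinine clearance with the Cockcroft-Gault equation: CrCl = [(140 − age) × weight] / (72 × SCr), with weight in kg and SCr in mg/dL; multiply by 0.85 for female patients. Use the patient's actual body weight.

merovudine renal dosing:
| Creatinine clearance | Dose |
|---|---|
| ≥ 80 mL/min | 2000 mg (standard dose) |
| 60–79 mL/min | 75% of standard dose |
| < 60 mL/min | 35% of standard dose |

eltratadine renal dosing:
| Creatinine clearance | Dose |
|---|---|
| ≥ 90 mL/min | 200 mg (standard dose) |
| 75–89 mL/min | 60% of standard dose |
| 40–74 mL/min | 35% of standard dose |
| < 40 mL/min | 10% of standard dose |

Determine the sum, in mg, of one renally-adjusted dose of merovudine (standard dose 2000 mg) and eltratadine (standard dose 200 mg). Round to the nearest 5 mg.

CrCl = (140 − 62) × 111 / (72 × 3.8) × 0.85 = 8658.0 / 273.60 × 0.85 ≈ 26.9 mL/min
CrCl ≈ 27 mL/min.
merovudine: < 60 mL/min → 35% of 2000 mg = 700 mg.
eltratadine: < 40 mL/min → 10% of 200 mg = 20 mg.
Total = 700 + 20 = 720 mg.

720 mg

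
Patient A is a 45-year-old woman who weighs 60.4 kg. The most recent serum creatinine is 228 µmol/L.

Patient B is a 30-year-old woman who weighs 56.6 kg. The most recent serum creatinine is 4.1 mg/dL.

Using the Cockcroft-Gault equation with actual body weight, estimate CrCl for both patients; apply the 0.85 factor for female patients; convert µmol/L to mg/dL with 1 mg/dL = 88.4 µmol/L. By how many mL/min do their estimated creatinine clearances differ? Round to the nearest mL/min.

Patient A: SCr = 228 / 88.4 = 2.579 mg/dL
Patient A: CrCl = (140 − 45) × 60.4 / (72 × 2.579) × 0.85 = 5738.0 / 185.69 × 0.85 ≈ 26.3 mL/min
Patient B: CrCl = (140 − 30) × 56.6 / (72 × 4.1) × 0.85 = 6226.0 / 295.20 × 0.85 ≈ 17.9 mL/min
|26.3 − 17.9| = 8.4 mL/min

8 mL/min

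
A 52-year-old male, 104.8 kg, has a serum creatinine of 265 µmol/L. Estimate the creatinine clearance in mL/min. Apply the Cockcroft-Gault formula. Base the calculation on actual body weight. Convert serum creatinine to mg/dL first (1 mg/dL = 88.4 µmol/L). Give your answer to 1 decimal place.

42.7 mL/min

SCr = 265 / 88.4 = 2.998 mg/dL
CrCl = (140 − 52) × 104.8 / (72 × 2.998) = 9222.4 / 215.86 ≈ 42.7 mL/min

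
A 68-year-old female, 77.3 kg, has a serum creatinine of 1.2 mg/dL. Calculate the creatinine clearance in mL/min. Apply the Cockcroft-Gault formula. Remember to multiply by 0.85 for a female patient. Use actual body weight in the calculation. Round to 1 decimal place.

54.8 mL/min

CrCl = (140 − 68) × 77.3 / (72 × 1.2) × 0.85 = 5565.6 / 86.40 × 0.85 ≈ 54.8 mL/min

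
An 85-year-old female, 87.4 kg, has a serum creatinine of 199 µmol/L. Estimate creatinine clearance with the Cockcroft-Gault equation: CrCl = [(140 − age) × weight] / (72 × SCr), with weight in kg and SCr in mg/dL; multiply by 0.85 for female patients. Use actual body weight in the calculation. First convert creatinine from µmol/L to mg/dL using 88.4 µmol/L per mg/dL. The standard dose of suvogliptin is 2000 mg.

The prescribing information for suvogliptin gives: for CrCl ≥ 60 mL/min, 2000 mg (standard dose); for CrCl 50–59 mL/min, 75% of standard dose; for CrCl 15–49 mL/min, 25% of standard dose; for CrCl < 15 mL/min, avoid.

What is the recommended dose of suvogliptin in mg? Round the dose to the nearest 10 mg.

SCr = 199 / 88.4 = 2.251 mg/dL
CrCl = (140 − 85) × 87.4 / (72 × 2.251) × 0.85 = 4807.0 / 162.07 × 0.85 ≈ 25.2 mL/min
CrCl ≈ 25 mL/min → bracket 15–49 mL/min.
25% of 2000 mg = 500 mg

500 mg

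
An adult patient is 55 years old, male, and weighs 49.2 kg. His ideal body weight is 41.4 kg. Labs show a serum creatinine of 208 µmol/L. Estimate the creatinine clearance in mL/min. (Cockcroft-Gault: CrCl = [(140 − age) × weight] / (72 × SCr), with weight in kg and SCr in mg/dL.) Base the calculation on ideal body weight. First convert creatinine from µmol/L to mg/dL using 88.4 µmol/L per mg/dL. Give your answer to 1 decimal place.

SCr = 208 / 88.4 = 2.353 mg/dL
CrCl = (140 − 55) × 41.4 / (72 × 2.353) = 3519.0 / 169.42 ≈ 20.8 mL/min

20.8 mL/min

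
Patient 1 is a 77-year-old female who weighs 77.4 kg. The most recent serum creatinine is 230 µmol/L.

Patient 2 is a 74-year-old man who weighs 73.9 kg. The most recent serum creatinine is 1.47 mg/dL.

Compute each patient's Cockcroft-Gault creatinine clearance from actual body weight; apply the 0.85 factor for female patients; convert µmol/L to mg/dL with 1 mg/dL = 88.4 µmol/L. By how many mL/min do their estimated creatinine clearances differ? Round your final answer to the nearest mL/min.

24 mL/min

Patient 1: SCr = 230 / 88.4 = 2.602 mg/dL
Patient 1: CrCl = (140 − 77) × 77.4 / (72 × 2.602) × 0.85 = 4876.2 / 187.34 × 0.85 ≈ 22.1 mL/min
Patient 2: CrCl = (140 − 74) × 73.9 / (72 × 1.47) = 4877.4 / 105.84 ≈ 46.1 mL/min
|22.1 − 46.1| = 24.0 mL/min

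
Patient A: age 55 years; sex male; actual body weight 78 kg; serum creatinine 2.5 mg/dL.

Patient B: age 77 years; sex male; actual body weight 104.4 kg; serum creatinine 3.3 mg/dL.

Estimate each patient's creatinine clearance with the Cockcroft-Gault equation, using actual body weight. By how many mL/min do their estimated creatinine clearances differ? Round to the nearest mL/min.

Patient A: CrCl = (140 − 55) × 78 / (72 × 2.5) = 6630.0 / 180.00 ≈ 36.8 mL/min
Patient B: CrCl = (140 − 77) × 104.4 / (72 × 3.3) = 6577.2 / 237.60 ≈ 27.7 mL/min
|36.8 − 27.7| = 9.1 mL/min

9 mL/min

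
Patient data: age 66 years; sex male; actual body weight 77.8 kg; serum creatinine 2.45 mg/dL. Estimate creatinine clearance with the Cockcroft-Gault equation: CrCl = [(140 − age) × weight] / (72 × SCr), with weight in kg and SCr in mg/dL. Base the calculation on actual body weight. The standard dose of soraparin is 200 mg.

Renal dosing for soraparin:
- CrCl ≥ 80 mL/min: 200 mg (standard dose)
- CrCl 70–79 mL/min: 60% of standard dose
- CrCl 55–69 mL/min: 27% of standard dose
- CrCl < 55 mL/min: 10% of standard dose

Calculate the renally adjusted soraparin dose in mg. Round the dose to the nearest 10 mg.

CrCl = (140 − 66) × 77.8 / (72 × 2.45) = 5757.2 / 176.40 ≈ 32.6 mL/min
CrCl ≈ 33 mL/min → bracket < 55 mL/min.
10% of 200 mg = 20 mg

20 mg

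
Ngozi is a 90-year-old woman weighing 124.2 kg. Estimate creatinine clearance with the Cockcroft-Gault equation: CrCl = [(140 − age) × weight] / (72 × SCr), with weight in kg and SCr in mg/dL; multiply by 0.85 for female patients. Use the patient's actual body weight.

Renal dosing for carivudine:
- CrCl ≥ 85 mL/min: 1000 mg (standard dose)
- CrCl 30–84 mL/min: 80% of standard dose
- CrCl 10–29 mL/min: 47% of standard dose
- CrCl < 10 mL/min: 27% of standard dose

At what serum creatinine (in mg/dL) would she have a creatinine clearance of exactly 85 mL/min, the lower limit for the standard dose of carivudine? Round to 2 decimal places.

Standard dose requires CrCl ≥ 85 mL/min.
Set (140 − 90) × 124.2 × 0.85 / (72 × SCr) = 85
SCr = (140 − 90) × 124.2 × 0.85 / (72 × 85) = 0.863 mg/dL

0.86 mg/dL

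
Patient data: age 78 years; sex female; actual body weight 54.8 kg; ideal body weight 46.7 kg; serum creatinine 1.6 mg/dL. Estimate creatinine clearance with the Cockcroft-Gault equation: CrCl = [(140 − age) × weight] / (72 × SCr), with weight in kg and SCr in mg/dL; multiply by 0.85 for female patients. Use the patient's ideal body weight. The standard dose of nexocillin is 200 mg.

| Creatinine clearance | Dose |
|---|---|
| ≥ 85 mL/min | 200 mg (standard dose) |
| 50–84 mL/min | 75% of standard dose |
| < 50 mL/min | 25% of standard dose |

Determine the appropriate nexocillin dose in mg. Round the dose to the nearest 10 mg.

50 mg

CrCl = (140 − 78) × 46.7 / (72 × 1.6) × 0.85 = 2895.4 / 115.20 × 0.85 ≈ 21.4 mL/min
CrCl ≈ 21 mL/min → bracket < 50 mL/min.
25% of 200 mg = 50 mg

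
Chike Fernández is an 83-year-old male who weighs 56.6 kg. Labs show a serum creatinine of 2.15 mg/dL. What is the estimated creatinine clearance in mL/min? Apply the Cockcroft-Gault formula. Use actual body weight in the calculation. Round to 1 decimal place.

CrCl = (140 − 83) × 56.6 / (72 × 2.15) = 3226.2 / 154.80 ≈ 20.8 mL/min

20.8 mL/min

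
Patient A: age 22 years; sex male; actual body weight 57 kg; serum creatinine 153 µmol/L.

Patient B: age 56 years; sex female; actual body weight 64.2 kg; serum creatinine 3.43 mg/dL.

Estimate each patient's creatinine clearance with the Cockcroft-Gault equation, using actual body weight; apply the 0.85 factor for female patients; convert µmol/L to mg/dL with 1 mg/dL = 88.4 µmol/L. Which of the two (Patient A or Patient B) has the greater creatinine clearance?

Patient A: SCr = 153 / 88.4 = 1.731 mg/dL
Patient A: CrCl = (140 − 22) × 57 / (72 × 1.731) = 6726.0 / 124.63 ≈ 54.0 mL/min
Patient B: CrCl = (140 − 56) × 64.2 / (72 × 3.43) × 0.85 = 5392.8 / 246.96 × 0.85 ≈ 18.6 mL/min
54.0 vs 18.6 mL/min → Patient A is higher.

Patient A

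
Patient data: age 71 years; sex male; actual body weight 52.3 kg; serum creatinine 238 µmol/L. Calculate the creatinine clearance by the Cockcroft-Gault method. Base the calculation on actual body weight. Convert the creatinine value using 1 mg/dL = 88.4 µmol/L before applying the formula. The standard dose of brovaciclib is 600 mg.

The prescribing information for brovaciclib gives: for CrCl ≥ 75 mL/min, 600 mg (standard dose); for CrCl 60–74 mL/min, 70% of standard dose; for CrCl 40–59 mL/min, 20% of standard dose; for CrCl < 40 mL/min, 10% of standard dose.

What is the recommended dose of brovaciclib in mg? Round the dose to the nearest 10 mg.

SCr = 238 / 88.4 = 2.692 mg/dL
CrCl = (140 − 71) × 52.3 / (72 × 2.692) = 3608.7 / 193.82 ≈ 18.6 mL/min
CrCl ≈ 19 mL/min → bracket < 40 mL/min.
10% of 600 mg = 60 mg

60 mg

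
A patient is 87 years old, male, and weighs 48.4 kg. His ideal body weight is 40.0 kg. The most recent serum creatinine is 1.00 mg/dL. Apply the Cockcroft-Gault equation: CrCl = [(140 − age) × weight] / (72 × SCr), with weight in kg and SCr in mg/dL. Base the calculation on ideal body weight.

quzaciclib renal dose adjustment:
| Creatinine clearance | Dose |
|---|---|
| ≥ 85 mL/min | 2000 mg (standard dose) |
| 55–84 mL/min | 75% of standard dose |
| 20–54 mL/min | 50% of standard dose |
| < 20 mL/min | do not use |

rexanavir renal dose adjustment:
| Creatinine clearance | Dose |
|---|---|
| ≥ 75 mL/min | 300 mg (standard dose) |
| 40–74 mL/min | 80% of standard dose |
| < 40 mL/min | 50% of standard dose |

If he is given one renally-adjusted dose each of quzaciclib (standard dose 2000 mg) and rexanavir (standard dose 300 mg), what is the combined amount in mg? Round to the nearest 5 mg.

CrCl = (140 − 87) × 40 / (72 × 1) = 2120.0 / 72.00 ≈ 29.4 mL/min
CrCl ≈ 29 mL/min.
quzaciclib: 20–54 mL/min → 50% of 2000 mg = 1000 mg.
rexanavir: < 40 mL/min → 50% of 300 mg = 150 mg.
Total = 1000 + 150 = 1150 mg.

1150 mg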